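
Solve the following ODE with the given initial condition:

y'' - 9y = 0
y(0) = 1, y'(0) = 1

General solution: y = C₁e^(3x) + C₂e^(-3x)
Applying ICs: C₁ = 2/3, C₂ = 1/3
Particular solution: y = (2/3)e^(3x) + (1/3)e^(-3x)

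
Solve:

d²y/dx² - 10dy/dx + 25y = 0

Characteristic equation: r² - 10r + 25 = 0
Factored: (r - 5)² = 0
Repeated root: r = 5
General solution: y = (C₁ + C₂x)e^(5x)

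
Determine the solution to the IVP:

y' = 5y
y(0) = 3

General solution: y = Ce^(5x)
Applying IC y(0) = 3:
Particular solution: y = 3e^(5x)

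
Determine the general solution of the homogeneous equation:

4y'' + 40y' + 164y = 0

Characteristic equation: 4r² + 40r + 164 = 0
Divide by 4: r² + 10r + 41 = 0
Roots: r = -5 ± 4i (complex conjugates)
General solution: y = e^(-5x)(C₁cos(4x) + C₂sin(4x))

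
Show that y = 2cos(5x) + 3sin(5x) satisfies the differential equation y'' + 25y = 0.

Verification:
y'' = -50cos(5x) - 75sin(5x)
y'' + 25y = 0 ✓

Yes, it is a solution.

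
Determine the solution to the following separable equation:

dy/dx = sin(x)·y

Separating variables and integrating:
ln|y| = -cos(x) + C

General solution: y = Ce^(-cos(x))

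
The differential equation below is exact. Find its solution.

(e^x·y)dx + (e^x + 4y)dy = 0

Verify exactness: ∂M/∂y = ∂N/∂x ✓
Find F(x,y) such that ∂F/∂x = M, ∂F/∂y = N
Solution: e^x·y + 2y² = C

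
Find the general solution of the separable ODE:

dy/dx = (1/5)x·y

Separating variables and integrating:
ln|y| = x^2/10 + C

General solution: y = Ce^(x^2/10)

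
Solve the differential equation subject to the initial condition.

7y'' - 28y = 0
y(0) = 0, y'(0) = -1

General solution: y = C₁e^(2x) + C₂e^(-2x)
Applying ICs: C₁ = -1/4, C₂ = 1/4
Particular solution: y = -(1/4)e^(2x) + (1/4)e^(-2x)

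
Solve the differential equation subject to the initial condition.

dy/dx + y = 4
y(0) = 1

General solution: y = 4 + Ce^(-x)
Applying y(0) = 1: C = 1 - 4 = -3
Particular solution: y = 4 - 3e^(-x)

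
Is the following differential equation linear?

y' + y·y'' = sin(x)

No. Nonlinear (y·y'' term)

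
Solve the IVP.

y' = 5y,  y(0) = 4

General solution: y = Ce^(5x)
Applying IC y(0) = 4:
Particular solution: y = 4e^(5x)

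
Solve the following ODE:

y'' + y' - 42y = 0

Characteristic equation: r² + r - 42 = 0
Roots: r = 6, -7 (distinct real)
General solution: y = C₁e^(6x) + C₂e^(-7x)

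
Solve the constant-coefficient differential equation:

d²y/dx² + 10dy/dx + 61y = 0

Characteristic equation: r² + 10r + 61 = 0
Roots: r = -5 ± 6i (complex conjugates)
General solution: y = e^(-5x)(C₁cos(6x) + C₂sin(6x))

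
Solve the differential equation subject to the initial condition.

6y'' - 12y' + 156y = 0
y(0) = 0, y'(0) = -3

General solution: y = e^x(C₁cos(5x) + C₂sin(5x))
Complex roots r = 1 ± 5i
Applying ICs: C₁ = 0, C₂ = -3/5
Particular solution: y = e^x(-(3/5)sin(5x))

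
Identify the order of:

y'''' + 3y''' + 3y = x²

The order is 4 (highest derivative is of order 4).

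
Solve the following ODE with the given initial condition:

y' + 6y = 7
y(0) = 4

General solution: y = 7/6 + Ce^(-6x)
Applying y(0) = 4: C = 4 - 7/6 = 17/6
Particular solution: y = 7/6 + (17/6)e^(-6x)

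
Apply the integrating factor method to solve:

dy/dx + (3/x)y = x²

Using integrating factor method:

General solution: y = (1/6)x^3 + Cx^(-3)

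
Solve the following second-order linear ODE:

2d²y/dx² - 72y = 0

Characteristic equation: 2r² - 72 = 0
Divide by 2: r² - 36 = 0
Roots: r = 6, -6 (distinct real)
General solution: y = C₁e^(6x) + C₂e^(-6x)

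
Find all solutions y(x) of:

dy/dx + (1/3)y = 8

Using integrating factor method:

General solution: y = 24 + Ce^(-x/3)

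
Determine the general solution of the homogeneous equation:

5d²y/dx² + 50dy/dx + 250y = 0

Characteristic equation: 5r² + 50r + 250 = 0
Divide by 5: r² + 10r + 50 = 0
Roots: r = -5 ± 5i (complex conjugates)
General solution: y = e^(-5x)(C₁cos(5x) + C₂sin(5x))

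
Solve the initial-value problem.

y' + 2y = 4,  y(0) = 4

General solution: y = 2 + Ce^(-2x)
Applying y(0) = 4: C = 4 - 2 = 2
Particular solution: y = 2 + 2e^(-2x)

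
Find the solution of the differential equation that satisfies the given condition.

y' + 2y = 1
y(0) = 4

General solution: y = 1/2 + Ce^(-2x)
Applying y(0) = 4: C = 4 - 1/2 = 7/2
Particular solution: y = 1/2 + (7/2)e^(-2x)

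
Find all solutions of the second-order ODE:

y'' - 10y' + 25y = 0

Characteristic equation: r² - 10r + 25 = 0
Factored: (r - 5)² = 0
Repeated root: r = 5
General solution: y = (C₁ + C₂x)e^(5x)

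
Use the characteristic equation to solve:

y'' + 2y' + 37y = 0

Characteristic equation: r² + 2r + 37 = 0
Roots: r = -1 ± 6i (complex conjugates)
General solution: y = e^(-x)(C₁cos(6x) + C₂sin(6x))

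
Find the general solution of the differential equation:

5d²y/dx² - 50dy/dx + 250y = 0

Characteristic equation: 5r² - 50r + 250 = 0
Divide by 5: r² - 10r + 50 = 0
Roots: r = 5 ± 5i (complex conjugates)
General solution: y = e^(5x)(C₁cos(5x) + C₂sin(5x))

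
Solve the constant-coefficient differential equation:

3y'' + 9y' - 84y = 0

Characteristic equation: 3r² + 9r - 84 = 0
Divide by 3: r² + 3r - 28 = 0
Roots: r = 4, -7 (distinct real)
General solution: y = C₁e^(4x) + C₂e^(-7x)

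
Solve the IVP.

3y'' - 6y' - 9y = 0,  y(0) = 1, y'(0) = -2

General solution: y = C₁e^(3x) + C₂e^(-x)
Applying ICs: C₁ = -1/4, C₂ = 5/4
Particular solution: y = -(1/4)e^(3x) + (5/4)e^(-x)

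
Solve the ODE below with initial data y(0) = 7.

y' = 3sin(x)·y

General solution: y = Ce^(-3cos(x))
Applying IC y(0) = 7:
Particular solution: y = 7e^(3(1-cos(x)))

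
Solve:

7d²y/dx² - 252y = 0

Characteristic equation: 7r² - 252 = 0
Divide by 7: r² - 36 = 0
Roots: r = 6, -6 (distinct real)
General solution: y = C₁e^(6x) + C₂e^(-6x)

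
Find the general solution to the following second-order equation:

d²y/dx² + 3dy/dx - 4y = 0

Characteristic equation: r² + 3r - 4 = 0
Roots: r = 1, -4 (distinct real)
General solution: y = C₁e^x + C₂e^(-4x)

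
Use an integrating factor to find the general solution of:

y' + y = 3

Using integrating factor method:

General solution: y = 3 + Ce^(-x)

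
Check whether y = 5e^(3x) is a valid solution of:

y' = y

Verification:
y = 5e^(3x)
y' = 15e^(3x)
But y = 5e^(3x)
y' ≠ y — the derivative does not match

No, it is not a solution.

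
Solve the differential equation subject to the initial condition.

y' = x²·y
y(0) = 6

General solution: y = Ce^(x³/3)
Applying IC y(0) = 6:
Particular solution: y = 6e^(x³/3)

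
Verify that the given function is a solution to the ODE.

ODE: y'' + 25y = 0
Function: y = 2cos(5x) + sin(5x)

Verification:
y'' = -50cos(5x) - 25sin(5x)
y'' + 25y = 0 ✓

Yes, it is a solution.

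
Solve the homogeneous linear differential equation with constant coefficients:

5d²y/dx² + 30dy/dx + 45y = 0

Characteristic equation: 5r² + 30r + 45 = 0
Divide by 5: r² + 6r + 9 = 0
Factored: (r + 3)² = 0
Repeated root: r = -3
General solution: y = (C₁ + C₂x)e^(-3x)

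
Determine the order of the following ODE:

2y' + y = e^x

The order is 1 (highest derivative is of order 1).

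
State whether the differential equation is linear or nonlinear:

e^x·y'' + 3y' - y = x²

Linear (y and its derivatives appear to the first power only, no products of y terms)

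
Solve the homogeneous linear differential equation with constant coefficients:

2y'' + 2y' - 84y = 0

Characteristic equation: 2r² + 2r - 84 = 0
Divide by 2: r² + r - 42 = 0
Roots: r = 6, -7 (distinct real)
General solution: y = C₁e^(6x) + C₂e^(-7x)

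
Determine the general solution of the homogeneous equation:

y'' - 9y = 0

Characteristic equation: r² - 9 = 0
Roots: r = 3, -3 (distinct real)
General solution: y = C₁e^(3x) + C₂e^(-3x)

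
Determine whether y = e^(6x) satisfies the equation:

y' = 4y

Verification:
y = e^(6x)
y' = 6e^(6x)
But 4y = 4e^(6x)
y' ≠ 4y — the derivative does not match

No, it is not a solution.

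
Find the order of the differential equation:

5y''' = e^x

The order is 3 (highest derivative is of order 3).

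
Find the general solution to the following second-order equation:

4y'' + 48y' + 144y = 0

Characteristic equation: 4r² + 48r + 144 = 0
Divide by 4: r² + 12r + 36 = 0
Factored: (r + 6)² = 0
Repeated root: r = -6
General solution: y = (C₁ + C₂x)e^(-6x)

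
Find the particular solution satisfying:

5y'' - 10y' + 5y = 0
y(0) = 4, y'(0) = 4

General solution: y = (C₁ + C₂x)e^x
Repeated root r = 1
Applying ICs: C₁ = 4, C₂ = 0
Particular solution: y = 4e^x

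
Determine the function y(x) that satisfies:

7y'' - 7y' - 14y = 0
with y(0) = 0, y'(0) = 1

General solution: y = C₁e^(2x) + C₂e^(-x)
Applying ICs: C₁ = 1/3, C₂ = -1/3
Particular solution: y = (1/3)e^(2x) - (1/3)e^(-x)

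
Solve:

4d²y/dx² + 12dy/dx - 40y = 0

Characteristic equation: 4r² + 12r - 40 = 0
Divide by 4: r² + 3r - 10 = 0
Roots: r = 2, -5 (distinct real)
General solution: y = C₁e^(2x) + C₂e^(-5x)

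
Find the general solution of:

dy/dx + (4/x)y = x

Using integrating factor method:

General solution: y = (1/6)x^2 + Cx^(-4)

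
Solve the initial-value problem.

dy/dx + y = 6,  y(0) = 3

General solution: y = 6 + Ce^(-x)
Applying y(0) = 3: C = 3 - 6 = -3
Particular solution: y = 6 - 3e^(-x)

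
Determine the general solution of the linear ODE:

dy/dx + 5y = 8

Using integrating factor method:

General solution: y = 8/5 + Ce^(-5x)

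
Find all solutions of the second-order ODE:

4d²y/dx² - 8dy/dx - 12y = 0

Characteristic equation: 4r² - 8r - 12 = 0
Divide by 4: r² - 2r - 3 = 0
Roots: r = 3, -1 (distinct real)
General solution: y = C₁e^(3x) + C₂e^(-x)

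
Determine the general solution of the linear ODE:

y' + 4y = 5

Using integrating factor method:

General solution: y = 5/4 + Ce^(-4x)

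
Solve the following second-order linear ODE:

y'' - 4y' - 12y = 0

Characteristic equation: r² - 4r - 12 = 0
Roots: r = 6, -2 (distinct real)
General solution: y = C₁e^(6x) + C₂e^(-2x)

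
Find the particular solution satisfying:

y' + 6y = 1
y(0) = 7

General solution: y = 1/6 + Ce^(-6x)
Applying y(0) = 7: C = 7 - 1/6 = 41/6
Particular solution: y = 1/6 + (41/6)e^(-6x)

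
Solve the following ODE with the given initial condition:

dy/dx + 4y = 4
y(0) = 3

General solution: y = 1 + Ce^(-4x)
Applying y(0) = 3: C = 3 - 1 = 2
Particular solution: y = 1 + 2e^(-4x)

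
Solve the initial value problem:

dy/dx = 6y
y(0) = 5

General solution: y = Ce^(6x)
Applying IC y(0) = 5:
Particular solution: y = 5e^(6x)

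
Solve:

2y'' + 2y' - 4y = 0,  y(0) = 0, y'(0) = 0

General solution: y = C₁e^x + C₂e^(-2x)
Applying ICs: C₁ = 0, C₂ = 0
Particular solution: y = 0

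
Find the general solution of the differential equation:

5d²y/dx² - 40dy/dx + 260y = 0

Characteristic equation: 5r² - 40r + 260 = 0
Divide by 5: r² - 8r + 52 = 0
Roots: r = 4 ± 6i (complex conjugates)
General solution: y = e^(4x)(C₁cos(6x) + C₂sin(6x))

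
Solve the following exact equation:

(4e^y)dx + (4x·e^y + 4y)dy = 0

Verify exactness: ∂M/∂y = ∂N/∂x ✓
Find F(x,y) such that ∂F/∂x = M, ∂F/∂y = N
Solution: 4x·e^y + 2y² = C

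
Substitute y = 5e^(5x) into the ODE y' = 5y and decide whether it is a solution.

Verification:
y = 5e^(5x)
y' = 25e^(5x)
5y = 25e^(5x)
y' = 5y ✓

Yes, it is a solution.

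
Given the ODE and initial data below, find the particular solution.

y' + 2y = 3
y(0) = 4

General solution: y = 3/2 + Ce^(-2x)
Applying y(0) = 4: C = 4 - 3/2 = 5/2
Particular solution: y = 3/2 + (5/2)e^(-2x)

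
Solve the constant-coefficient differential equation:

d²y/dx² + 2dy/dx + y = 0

Characteristic equation: r² + 2r + 1 = 0
Factored: (r + 1)² = 0
Repeated root: r = -1
General solution: y = (C₁ + C₂x)e^(-x)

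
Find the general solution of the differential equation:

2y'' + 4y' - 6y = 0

Characteristic equation: 2r² + 4r - 6 = 0
Divide by 2: r² + 2r - 3 = 0
Roots: r = 1, -3 (distinct real)
General solution: y = C₁e^x + C₂e^(-3x)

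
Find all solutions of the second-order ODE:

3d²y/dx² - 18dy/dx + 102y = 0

Characteristic equation: 3r² - 18r + 102 = 0
Divide by 3: r² - 6r + 34 = 0
Roots: r = 3 ± 5i (complex conjugates)
General solution: y = e^(3x)(C₁cos(5x) + C₂sin(5x))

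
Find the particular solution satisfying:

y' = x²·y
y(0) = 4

General solution: y = Ce^(x³/3)
Applying IC y(0) = 4:
Particular solution: y = 4e^(x³/3)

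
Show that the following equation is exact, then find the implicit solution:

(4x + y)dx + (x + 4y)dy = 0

Verify exactness: ∂M/∂y = ∂N/∂x ✓
Find F(x,y) such that ∂F/∂x = M, ∂F/∂y = N
Solution: 2x² + xy + 2y² = C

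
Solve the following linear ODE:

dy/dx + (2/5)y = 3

Using integrating factor method:

General solution: y = 15/2 + Ce^(-2x/5)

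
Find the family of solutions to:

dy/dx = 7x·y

Separating variables and integrating:
ln|y| = 7x^2/2 + C

General solution: y = Ce^(7x^2/2)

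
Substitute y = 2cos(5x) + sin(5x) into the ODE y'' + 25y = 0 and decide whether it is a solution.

Verification:
y'' = -50cos(5x) - 25sin(5x)
y'' + 25y = 0 ✓

Yes, it is a solution.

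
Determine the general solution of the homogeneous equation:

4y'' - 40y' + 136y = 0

Characteristic equation: 4r² - 40r + 136 = 0
Divide by 4: r² - 10r + 34 = 0
Roots: r = 5 ± 3i (complex conjugates)
General solution: y = e^(5x)(C₁cos(3x) + C₂sin(3x))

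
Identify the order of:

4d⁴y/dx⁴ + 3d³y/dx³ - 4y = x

The order is 4 (highest derivative is of order 4).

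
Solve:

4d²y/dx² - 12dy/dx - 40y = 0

Characteristic equation: 4r² - 12r - 40 = 0
Divide by 4: r² - 3r - 10 = 0
Roots: r = 5, -2 (distinct real)
General solution: y = C₁e^(5x) + C₂e^(-2x)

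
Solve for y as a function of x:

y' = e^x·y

Separating variables and integrating:
ln|y| = e^x + C

General solution: y = Ce^(e^x)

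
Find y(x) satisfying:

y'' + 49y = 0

Characteristic equation: r² + 49 = 0
Roots: r = ±7i (complex conjugates)
General solution: y = C₁cos(7x) + C₂sin(7x)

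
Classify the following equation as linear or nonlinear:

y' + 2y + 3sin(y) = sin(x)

Nonlinear (sin(y) is nonlinear in y)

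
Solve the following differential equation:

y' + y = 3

Using integrating factor method:

General solution: y = 3 + Ce^(-x)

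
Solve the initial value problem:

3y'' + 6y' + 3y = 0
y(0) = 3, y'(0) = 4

General solution: y = (C₁ + C₂x)e^(-x)
Repeated root r = -1
Applying ICs: C₁ = 3, C₂ = 7
Particular solution: y = (3 + 7x)e^(-x)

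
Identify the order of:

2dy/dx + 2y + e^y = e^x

The order is 1 (highest derivative is of order 1).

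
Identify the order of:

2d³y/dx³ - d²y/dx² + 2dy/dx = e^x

The order is 3 (highest derivative is of order 3).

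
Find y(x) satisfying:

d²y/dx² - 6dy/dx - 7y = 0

Characteristic equation: r² - 6r - 7 = 0
Roots: r = 7, -1 (distinct real)
General solution: y = C₁e^(7x) + C₂e^(-x)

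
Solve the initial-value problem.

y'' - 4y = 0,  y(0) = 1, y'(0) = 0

General solution: y = C₁e^(2x) + C₂e^(-2x)
Applying ICs: C₁ = 1/2, C₂ = 1/2
Particular solution: y = (1/2)e^(2x) + (1/2)e^(-2x)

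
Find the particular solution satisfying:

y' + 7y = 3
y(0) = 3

General solution: y = 3/7 + Ce^(-7x)
Applying y(0) = 3: C = 3 - 3/7 = 18/7
Particular solution: y = 3/7 + (18/7)e^(-7x)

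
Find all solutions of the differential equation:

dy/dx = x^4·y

Separating variables and integrating:
ln|y| = x^5/5 + C

General solution: y = Ce^(x^5/5)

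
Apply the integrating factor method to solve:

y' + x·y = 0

Using integrating factor method:

General solution: y = Ce^(-x^2/2)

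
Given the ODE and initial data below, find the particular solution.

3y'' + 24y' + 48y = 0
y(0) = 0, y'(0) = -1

General solution: y = (C₁ + C₂x)e^(-4x)
Repeated root r = -4
Applying ICs: C₁ = 0, C₂ = -1
Particular solution: y = -xe^(-4x)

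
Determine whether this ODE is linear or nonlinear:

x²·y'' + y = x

Linear (y and its derivatives appear to the first power only, no products of y terms)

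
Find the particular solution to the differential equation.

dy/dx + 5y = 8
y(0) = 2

General solution: y = 8/5 + Ce^(-5x)
Applying y(0) = 2: C = 2 - 8/5 = 2/5
Particular solution: y = 8/5 + (2/5)e^(-5x)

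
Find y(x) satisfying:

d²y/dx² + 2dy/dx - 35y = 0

Characteristic equation: r² + 2r - 35 = 0
Roots: r = 5, -7 (distinct real)
General solution: y = C₁e^(5x) + C₂e^(-7x)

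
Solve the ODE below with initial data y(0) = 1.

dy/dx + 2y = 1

General solution: y = 1/2 + Ce^(-2x)
Applying y(0) = 1: C = 1 - 1/2 = 1/2
Particular solution: y = 1/2 + (1/2)e^(-2x)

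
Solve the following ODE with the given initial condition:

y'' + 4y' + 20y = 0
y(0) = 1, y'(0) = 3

General solution: y = e^(-2x)(C₁cos(4x) + C₂sin(4x))
Complex roots r = -2 ± 4i
Applying ICs: C₁ = 1, C₂ = 5/4
Particular solution: y = e^(-2x)(cos(4x) + (5/4)sin(4x))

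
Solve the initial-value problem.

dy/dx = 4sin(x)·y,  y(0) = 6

General solution: y = Ce^(-4cos(x))
Applying IC y(0) = 6:
Particular solution: y = 6e^(4(1-cos(x)))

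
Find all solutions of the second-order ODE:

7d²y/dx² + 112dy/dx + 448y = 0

Characteristic equation: 7r² + 112r + 448 = 0
Divide by 7: r² + 16r + 64 = 0
Factored: (r + 8)² = 0
Repeated root: r = -8
General solution: y = (C₁ + C₂x)e^(-8x)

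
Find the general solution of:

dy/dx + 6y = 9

Using integrating factor method:

General solution: y = 3/2 + Ce^(-6x)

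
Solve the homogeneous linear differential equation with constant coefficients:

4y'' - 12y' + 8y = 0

Characteristic equation: 4r² - 12r + 8 = 0
Divide by 4: r² - 3r + 2 = 0
Roots: r = 2, 1 (distinct real)
General solution: y = C₁e^(2x) + C₂e^x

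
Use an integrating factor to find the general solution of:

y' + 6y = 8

Using integrating factor method:

General solution: y = 4/3 + Ce^(-6x)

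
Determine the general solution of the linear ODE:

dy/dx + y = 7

Using integrating factor method:

General solution: y = 7 + Ce^(-x)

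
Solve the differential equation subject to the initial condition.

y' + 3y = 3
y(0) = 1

General solution: y = 1 + Ce^(-3x)
Applying y(0) = 1: C = 1 - 1 = 0
Particular solution: y = 1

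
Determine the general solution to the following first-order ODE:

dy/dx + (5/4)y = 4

Using integrating factor method:

General solution: y = 16/5 + Ce^(-5x/4)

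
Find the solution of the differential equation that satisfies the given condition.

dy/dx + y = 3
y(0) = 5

General solution: y = 3 + Ce^(-x)
Applying y(0) = 5: C = 5 - 3 = 2
Particular solution: y = 3 + 2e^(-x)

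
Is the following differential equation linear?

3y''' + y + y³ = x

No. Nonlinear (y³ term)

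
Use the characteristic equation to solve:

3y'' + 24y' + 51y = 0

Characteristic equation: 3r² + 24r + 51 = 0
Divide by 3: r² + 8r + 17 = 0
Roots: r = -4 ± i (complex conjugates)
General solution: y = e^(-4x)(C₁cos(x) + C₂sin(x))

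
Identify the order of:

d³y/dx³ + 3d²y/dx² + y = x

The order is 3 (highest derivative is of order 3).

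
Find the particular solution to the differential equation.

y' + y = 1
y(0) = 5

General solution: y = 1 + Ce^(-x)
Applying y(0) = 5: C = 5 - 1 = 4
Particular solution: y = 1 + 4e^(-x)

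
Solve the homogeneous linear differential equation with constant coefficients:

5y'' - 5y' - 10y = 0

Characteristic equation: 5r² - 5r - 10 = 0
Divide by 5: r² - r - 2 = 0
Roots: r = 2, -1 (distinct real)
General solution: y = C₁e^(2x) + C₂e^(-x)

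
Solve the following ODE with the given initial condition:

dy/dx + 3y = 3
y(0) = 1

General solution: y = 1 + Ce^(-3x)
Applying y(0) = 1: C = 1 - 1 = 0
Particular solution: y = 1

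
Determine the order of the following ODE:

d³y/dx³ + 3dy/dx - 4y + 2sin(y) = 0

The order is 3 (highest derivative is of order 3).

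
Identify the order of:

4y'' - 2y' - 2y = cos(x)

The order is 2 (highest derivative is of order 2).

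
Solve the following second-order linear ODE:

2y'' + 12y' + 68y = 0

Characteristic equation: 2r² + 12r + 68 = 0
Divide by 2: r² + 6r + 34 = 0
Roots: r = -3 ± 5i (complex conjugates)
General solution: y = e^(-3x)(C₁cos(5x) + C₂sin(5x))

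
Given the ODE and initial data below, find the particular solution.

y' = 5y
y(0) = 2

General solution: y = Ce^(5x)
Applying IC y(0) = 2:
Particular solution: y = 2e^(5x)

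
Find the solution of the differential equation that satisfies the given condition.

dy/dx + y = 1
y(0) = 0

General solution: y = 1 + Ce^(-x)
Applying y(0) = 0: C = 0 - 1 = -1
Particular solution: y = 1 - e^(-x)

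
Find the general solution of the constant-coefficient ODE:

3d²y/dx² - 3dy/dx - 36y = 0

Characteristic equation: 3r² - 3r - 36 = 0
Divide by 3: r² - r - 12 = 0
Roots: r = 4, -3 (distinct real)
General solution: y = C₁e^(4x) + C₂e^(-3x)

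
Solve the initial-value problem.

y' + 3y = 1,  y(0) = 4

General solution: y = 1/3 + Ce^(-3x)
Applying y(0) = 4: C = 4 - 1/3 = 11/3
Particular solution: y = 1/3 + (11/3)e^(-3x)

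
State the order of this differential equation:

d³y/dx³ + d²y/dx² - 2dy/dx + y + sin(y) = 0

The order is 3 (highest derivative is of order 3).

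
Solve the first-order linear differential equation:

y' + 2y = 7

Using integrating factor method:

General solution: y = 7/2 + Ce^(-2x)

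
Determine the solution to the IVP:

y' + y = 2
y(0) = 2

General solution: y = 2 + Ce^(-x)
Applying y(0) = 2: C = 2 - 2 = 0
Particular solution: y = 2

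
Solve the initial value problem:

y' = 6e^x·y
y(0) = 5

General solution: y = Ce^(6e^x)
Applying IC y(0) = 5:
Particular solution: y = 5e^(6(e^x - 1))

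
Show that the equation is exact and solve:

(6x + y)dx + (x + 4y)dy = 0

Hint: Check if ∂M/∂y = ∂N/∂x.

Verify exactness: ∂M/∂y = ∂N/∂x ✓
Find F(x,y) such that ∂F/∂x = M, ∂F/∂y = N
Solution: 3x² + xy + 2y² = C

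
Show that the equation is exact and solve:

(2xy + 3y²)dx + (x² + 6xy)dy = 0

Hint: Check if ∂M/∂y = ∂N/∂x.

Verify exactness: ∂M/∂y = ∂N/∂x ✓
Find F(x,y) such that ∂F/∂x = M, ∂F/∂y = N
Solution: x²y + 3xy² = C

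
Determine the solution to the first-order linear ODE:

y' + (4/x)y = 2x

Using integrating factor method:

General solution: y = (1/3)x^2 + Cx^(-4)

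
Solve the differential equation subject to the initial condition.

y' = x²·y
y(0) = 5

General solution: y = Ce^(x³/3)
Applying IC y(0) = 5:
Particular solution: y = 5e^(x³/3)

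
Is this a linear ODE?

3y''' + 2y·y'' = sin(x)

No. Nonlinear (y·y'' term)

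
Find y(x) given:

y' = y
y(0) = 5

General solution: y = Ce^x
Applying IC y(0) = 5:
Particular solution: y = 5e^x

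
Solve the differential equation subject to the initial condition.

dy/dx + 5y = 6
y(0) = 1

General solution: y = 6/5 + Ce^(-5x)
Applying y(0) = 1: C = 1 - 6/5 = -1/5
Particular solution: y = 6/5 - (1/5)e^(-5x)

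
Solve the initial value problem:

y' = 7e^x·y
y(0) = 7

General solution: y = Ce^(7e^x)
Applying IC y(0) = 7:
Particular solution: y = 7e^(7(e^x - 1))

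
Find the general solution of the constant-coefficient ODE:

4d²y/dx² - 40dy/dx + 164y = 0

Characteristic equation: 4r² - 40r + 164 = 0
Divide by 4: r² - 10r + 41 = 0
Roots: r = 5 ± 4i (complex conjugates)
General solution: y = e^(5x)(C₁cos(4x) + C₂sin(4x))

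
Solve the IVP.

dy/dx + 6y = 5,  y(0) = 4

General solution: y = 5/6 + Ce^(-6x)
Applying y(0) = 4: C = 4 - 5/6 = 19/6
Particular solution: y = 5/6 + (19/6)e^(-6x)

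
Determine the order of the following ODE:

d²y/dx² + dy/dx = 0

The order is 2 (highest derivative is of order 2).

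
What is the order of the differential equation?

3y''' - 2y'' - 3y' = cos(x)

The order is 3 (highest derivative is of order 3).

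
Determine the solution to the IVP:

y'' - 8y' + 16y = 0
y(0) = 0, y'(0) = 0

General solution: y = (C₁ + C₂x)e^(4x)
Repeated root r = 4
Applying ICs: C₁ = 0, C₂ = 0
Particular solution: y = 0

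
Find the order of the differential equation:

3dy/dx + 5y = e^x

The order is 1 (highest derivative is of order 1).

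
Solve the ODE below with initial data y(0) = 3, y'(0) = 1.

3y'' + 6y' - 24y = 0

General solution: y = C₁e^(2x) + C₂e^(-4x)
Applying ICs: C₁ = 13/6, C₂ = 5/6
Particular solution: y = (13/6)e^(2x) + (5/6)e^(-4x)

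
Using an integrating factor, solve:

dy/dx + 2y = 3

Using integrating factor method:

General solution: y = 3/2 + Ce^(-2x)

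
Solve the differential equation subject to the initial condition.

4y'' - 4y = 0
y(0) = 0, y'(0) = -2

General solution: y = C₁e^x + C₂e^(-x)
Applying ICs: C₁ = -1, C₂ = 1
Particular solution: y = -e^x + e^(-x)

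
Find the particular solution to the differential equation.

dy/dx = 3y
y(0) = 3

General solution: y = Ce^(3x)
Applying IC y(0) = 3:
Particular solution: y = 3e^(3x)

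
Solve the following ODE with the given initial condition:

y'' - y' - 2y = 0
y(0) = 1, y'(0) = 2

General solution: y = C₁e^(2x) + C₂e^(-x)
Applying ICs: C₁ = 1, C₂ = 0
Particular solution: y = e^(2x)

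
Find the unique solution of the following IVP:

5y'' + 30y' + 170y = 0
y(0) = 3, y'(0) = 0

General solution: y = e^(-3x)(C₁cos(5x) + C₂sin(5x))
Complex roots r = -3 ± 5i
Applying ICs: C₁ = 3, C₂ = 9/5
Particular solution: y = e^(-3x)(3cos(5x) + (9/5)sin(5x))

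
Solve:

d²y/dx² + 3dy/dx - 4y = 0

Characteristic equation: r² + 3r - 4 = 0
Roots: r = 1, -4 (distinct real)
General solution: y = C₁e^x + C₂e^(-4x)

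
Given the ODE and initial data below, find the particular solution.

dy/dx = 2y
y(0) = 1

General solution: y = Ce^(2x)
Applying IC y(0) = 1:
Particular solution: y = e^(2x)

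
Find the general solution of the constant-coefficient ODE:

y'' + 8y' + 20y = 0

Characteristic equation: r² + 8r + 20 = 0
Roots: r = -4 ± 2i (complex conjugates)
General solution: y = e^(-4x)(C₁cos(2x) + C₂sin(2x))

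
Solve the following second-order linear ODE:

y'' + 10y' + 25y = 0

Characteristic equation: r² + 10r + 25 = 0
Factored: (r + 5)² = 0
Repeated root: r = -5
General solution: y = (C₁ + C₂x)e^(-5x)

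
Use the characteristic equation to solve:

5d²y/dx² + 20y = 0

Characteristic equation: 5r² + 20 = 0
Divide by 5: r² + 4 = 0
Roots: r = ±2i (complex conjugates)
General solution: y = C₁cos(2x) + C₂sin(2x)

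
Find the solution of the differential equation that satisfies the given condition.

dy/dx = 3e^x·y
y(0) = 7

General solution: y = Ce^(3e^x)
Applying IC y(0) = 7:
Particular solution: y = 7e^(3(e^x - 1))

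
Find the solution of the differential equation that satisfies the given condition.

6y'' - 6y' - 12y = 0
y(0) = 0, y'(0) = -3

General solution: y = C₁e^(2x) + C₂e^(-x)
Applying ICs: C₁ = -1, C₂ = 1
Particular solution: y = -e^(2x) + e^(-x)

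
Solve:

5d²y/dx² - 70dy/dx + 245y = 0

Characteristic equation: 5r² - 70r + 245 = 0
Divide by 5: r² - 14r + 49 = 0
Factored: (r - 7)² = 0
Repeated root: r = 7
General solution: y = (C₁ + C₂x)e^(7x)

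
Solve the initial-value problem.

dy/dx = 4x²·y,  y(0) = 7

General solution: y = Ce^(4x³/3)
Applying IC y(0) = 7:
Particular solution: y = 7e^(4x³/3)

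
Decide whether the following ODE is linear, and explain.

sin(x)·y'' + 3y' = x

Linear (y and its derivatives appear to the first power only, no products of y terms)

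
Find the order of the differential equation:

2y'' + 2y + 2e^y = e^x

The order is 2 (highest derivative is of order 2).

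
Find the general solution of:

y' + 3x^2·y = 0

Using integrating factor method:

General solution: y = Ce^(-x^3)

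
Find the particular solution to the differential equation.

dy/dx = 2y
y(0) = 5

General solution: y = Ce^(2x)
Applying IC y(0) = 5:
Particular solution: y = 5e^(2x)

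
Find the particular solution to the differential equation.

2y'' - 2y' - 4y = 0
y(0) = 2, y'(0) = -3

General solution: y = C₁e^(2x) + C₂e^(-x)
Applying ICs: C₁ = -1/3, C₂ = 7/3
Particular solution: y = -(1/3)e^(2x) + (7/3)e^(-x)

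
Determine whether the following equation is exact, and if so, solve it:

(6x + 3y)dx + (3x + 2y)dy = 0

Verify exactness: ∂M/∂y = ∂N/∂x ✓
Find F(x,y) such that ∂F/∂x = M, ∂F/∂y = N
Solution: 3x² + 3xy + y² = C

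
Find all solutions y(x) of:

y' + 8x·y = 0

Using integrating factor method:

General solution: y = Ce^(-4x^2)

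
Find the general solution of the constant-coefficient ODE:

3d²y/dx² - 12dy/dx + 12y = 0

Characteristic equation: 3r² - 12r + 12 = 0
Divide by 3: r² - 4r + 4 = 0
Factored: (r - 2)² = 0
Repeated root: r = 2
General solution: y = (C₁ + C₂x)e^(2x)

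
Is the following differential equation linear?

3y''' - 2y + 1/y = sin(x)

No. Nonlinear (1/y term)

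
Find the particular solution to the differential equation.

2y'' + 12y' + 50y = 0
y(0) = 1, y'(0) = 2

General solution: y = e^(-3x)(C₁cos(4x) + C₂sin(4x))
Complex roots r = -3 ± 4i
Applying ICs: C₁ = 1, C₂ = 5/4
Particular solution: y = e^(-3x)(cos(4x) + (5/4)sin(4x))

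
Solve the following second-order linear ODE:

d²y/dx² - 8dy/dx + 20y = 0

Characteristic equation: r² - 8r + 20 = 0
Roots: r = 4 ± 2i (complex conjugates)
General solution: y = e^(4x)(C₁cos(2x) + C₂sin(2x))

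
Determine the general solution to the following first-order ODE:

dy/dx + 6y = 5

Using integrating factor method:

General solution: y = 5/6 + Ce^(-6x)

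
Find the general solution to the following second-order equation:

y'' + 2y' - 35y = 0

Characteristic equation: r² + 2r - 35 = 0
Roots: r = 5, -7 (distinct real)
General solution: y = C₁e^(5x) + C₂e^(-7x)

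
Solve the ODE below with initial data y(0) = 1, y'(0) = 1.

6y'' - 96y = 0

General solution: y = C₁e^(4x) + C₂e^(-4x)
Applying ICs: C₁ = 5/8, C₂ = 3/8
Particular solution: y = (5/8)e^(4x) + (3/8)e^(-4x)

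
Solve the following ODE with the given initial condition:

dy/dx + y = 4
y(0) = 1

General solution: y = 4 + Ce^(-x)
Applying y(0) = 1: C = 1 - 4 = -3
Particular solution: y = 4 - 3e^(-x)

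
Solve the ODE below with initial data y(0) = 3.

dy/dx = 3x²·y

General solution: y = Ce^(x³)
Applying IC y(0) = 3:
Particular solution: y = 3e^(x³)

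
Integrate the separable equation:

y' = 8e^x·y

Separating variables and integrating:
ln|y| = 8e^x + C

General solution: y = Ce^(8e^x)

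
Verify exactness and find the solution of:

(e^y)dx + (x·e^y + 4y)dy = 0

Verify exactness: ∂M/∂y = ∂N/∂x ✓
Find F(x,y) such that ∂F/∂x = M, ∂F/∂y = N
Solution: x·e^y + 2y² = C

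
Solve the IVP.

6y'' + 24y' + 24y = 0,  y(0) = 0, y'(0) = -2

General solution: y = (C₁ + C₂x)e^(-2x)
Repeated root r = -2
Applying ICs: C₁ = 0, C₂ = -2
Particular solution: y = -2xe^(-2x)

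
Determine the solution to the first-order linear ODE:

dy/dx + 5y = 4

Using integrating factor method:

General solution: y = 4/5 + Ce^(-5x)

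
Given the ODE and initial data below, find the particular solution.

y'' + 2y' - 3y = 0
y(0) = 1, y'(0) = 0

General solution: y = C₁e^x + C₂e^(-3x)
Applying ICs: C₁ = 3/4, C₂ = 1/4
Particular solution: y = (3/4)e^x + (1/4)e^(-3x)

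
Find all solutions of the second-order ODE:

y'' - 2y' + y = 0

Characteristic equation: r² - 2r + 1 = 0
Factored: (r - 1)² = 0
Repeated root: r = 1
General solution: y = (C₁ + C₂x)e^x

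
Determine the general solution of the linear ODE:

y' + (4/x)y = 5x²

Using integrating factor method:

General solution: y = (5/7)x^3 + Cx^(-4)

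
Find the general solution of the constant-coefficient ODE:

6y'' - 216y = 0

Characteristic equation: 6r² - 216 = 0
Divide by 6: r² - 36 = 0
Roots: r = 6, -6 (distinct real)
General solution: y = C₁e^(6x) + C₂e^(-6x)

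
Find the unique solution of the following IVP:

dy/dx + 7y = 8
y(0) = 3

General solution: y = 8/7 + Ce^(-7x)
Applying y(0) = 3: C = 3 - 8/7 = 13/7
Particular solution: y = 8/7 + (13/7)e^(-7x)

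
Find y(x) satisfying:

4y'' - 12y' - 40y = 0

Characteristic equation: 4r² - 12r - 40 = 0
Divide by 4: r² - 3r - 10 = 0
Roots: r = 5, -2 (distinct real)
General solution: y = C₁e^(5x) + C₂e^(-2x)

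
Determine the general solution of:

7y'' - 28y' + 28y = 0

Characteristic equation: 7r² - 28r + 28 = 0
Divide by 7: r² - 4r + 4 = 0
Factored: (r - 2)² = 0
Repeated root: r = 2
General solution: y = (C₁ + C₂x)e^(2x)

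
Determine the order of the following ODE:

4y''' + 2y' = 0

The order is 3 (highest derivative is of order 3).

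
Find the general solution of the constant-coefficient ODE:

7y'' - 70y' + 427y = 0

Characteristic equation: 7r² - 70r + 427 = 0
Divide by 7: r² - 10r + 61 = 0
Roots: r = 5 ± 6i (complex conjugates)
General solution: y = e^(5x)(C₁cos(6x) + C₂sin(6x))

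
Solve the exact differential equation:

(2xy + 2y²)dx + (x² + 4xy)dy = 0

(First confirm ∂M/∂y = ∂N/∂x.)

Verify exactness: ∂M/∂y = ∂N/∂x ✓
Find F(x,y) such that ∂F/∂x = M, ∂F/∂y = N
Solution: x²y + 2xy² = C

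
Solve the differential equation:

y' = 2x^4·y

Separating variables and integrating:
ln|y| = 2x^5/5 + C

General solution: y = Ce^(2x^5/5)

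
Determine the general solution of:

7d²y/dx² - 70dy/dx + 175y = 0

Characteristic equation: 7r² - 70r + 175 = 0
Divide by 7: r² - 10r + 25 = 0
Factored: (r - 5)² = 0
Repeated root: r = 5
General solution: y = (C₁ + C₂x)e^(5x)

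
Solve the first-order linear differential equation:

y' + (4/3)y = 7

Using integrating factor method:

General solution: y = 21/4 + Ce^(-4x/3)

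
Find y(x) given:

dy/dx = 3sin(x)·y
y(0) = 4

General solution: y = Ce^(-3cos(x))
Applying IC y(0) = 4:
Particular solution: y = 4e^(3(1-cos(x)))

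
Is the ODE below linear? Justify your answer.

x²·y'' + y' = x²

Yes. Linear (y and its derivatives appear to the first power only, no products of y terms)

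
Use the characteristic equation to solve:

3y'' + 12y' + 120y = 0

Characteristic equation: 3r² + 12r + 120 = 0
Divide by 3: r² + 4r + 40 = 0
Roots: r = -2 ± 6i (complex conjugates)
General solution: y = e^(-2x)(C₁cos(6x) + C₂sin(6x))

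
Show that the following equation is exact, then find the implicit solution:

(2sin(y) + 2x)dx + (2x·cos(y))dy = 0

Verify exactness: ∂M/∂y = ∂N/∂x ✓
Find F(x,y) such that ∂F/∂x = M, ∂F/∂y = N
Solution: 2x·sin(y) + x² = C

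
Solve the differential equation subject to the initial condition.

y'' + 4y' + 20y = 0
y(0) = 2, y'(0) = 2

General solution: y = e^(-2x)(C₁cos(4x) + C₂sin(4x))
Complex roots r = -2 ± 4i
Applying ICs: C₁ = 2, C₂ = 3/2
Particular solution: y = e^(-2x)(2cos(4x) + (3/2)sin(4x))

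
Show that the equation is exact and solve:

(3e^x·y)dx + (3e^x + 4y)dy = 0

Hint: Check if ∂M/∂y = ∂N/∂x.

Verify exactness: ∂M/∂y = ∂N/∂x ✓
Find F(x,y) such that ∂F/∂x = M, ∂F/∂y = N
Solution: 3e^x·y + 2y² = C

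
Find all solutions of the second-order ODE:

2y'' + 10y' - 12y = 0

Characteristic equation: 2r² + 10r - 12 = 0
Divide by 2: r² + 5r - 6 = 0
Roots: r = 1, -6 (distinct real)
General solution: y = C₁e^x + C₂e^(-6x)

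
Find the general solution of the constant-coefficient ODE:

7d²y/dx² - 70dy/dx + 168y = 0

Characteristic equation: 7r² - 70r + 168 = 0
Divide by 7: r² - 10r + 24 = 0
Roots: r = 6, 4 (distinct real)
General solution: y = C₁e^(6x) + C₂e^(4x)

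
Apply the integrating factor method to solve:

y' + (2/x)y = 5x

Using integrating factor method:

General solution: y = (5/4)x^2 + Cx^(-2)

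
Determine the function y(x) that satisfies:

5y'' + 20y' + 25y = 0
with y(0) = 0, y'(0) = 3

General solution: y = e^(-2x)(C₁cos(x) + C₂sin(x))
Complex roots r = -2 ± i
Applying ICs: C₁ = 0, C₂ = 3
Particular solution: y = e^(-2x)(3sin(x))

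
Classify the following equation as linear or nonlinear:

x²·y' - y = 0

Linear (y and its derivatives appear to the first power only, no products of y terms)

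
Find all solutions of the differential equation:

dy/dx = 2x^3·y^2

Separating variables and integrating:
-1/y = x^4/2 + C

General solution: y^-1 = (-1/2)x^4 + C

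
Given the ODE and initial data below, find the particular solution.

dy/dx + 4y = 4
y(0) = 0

General solution: y = 1 + Ce^(-4x)
Applying y(0) = 0: C = 0 - 1 = -1
Particular solution: y = 1 - e^(-4x)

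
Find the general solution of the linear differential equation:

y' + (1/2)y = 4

Using integrating factor method:

General solution: y = 8 + Ce^(-x/2)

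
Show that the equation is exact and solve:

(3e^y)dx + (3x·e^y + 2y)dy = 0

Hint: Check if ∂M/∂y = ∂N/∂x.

Verify exactness: ∂M/∂y = ∂N/∂x ✓
Find F(x,y) such that ∂F/∂x = M, ∂F/∂y = N
Solution: 3x·e^y + y² = C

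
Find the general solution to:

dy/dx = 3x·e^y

Separating variables and integrating:
-e^(-y) = 3x²/2 + C

General solution: y = -ln(C - 3x²/2)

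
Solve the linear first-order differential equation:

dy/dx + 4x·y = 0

Using integrating factor method:

General solution: y = Ce^(-2x^2)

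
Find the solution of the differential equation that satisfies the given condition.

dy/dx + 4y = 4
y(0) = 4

General solution: y = 1 + Ce^(-4x)
Applying y(0) = 4: C = 4 - 1 = 3
Particular solution: y = 1 + 3e^(-4x)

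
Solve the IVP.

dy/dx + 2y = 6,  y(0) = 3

General solution: y = 3 + Ce^(-2x)
Applying y(0) = 3: C = 3 - 3 = 0
Particular solution: y = 3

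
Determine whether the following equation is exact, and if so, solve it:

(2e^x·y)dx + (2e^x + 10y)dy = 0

Verify exactness: ∂M/∂y = ∂N/∂x ✓
Find F(x,y) such that ∂F/∂x = M, ∂F/∂y = N
Solution: 2e^x·y + 5y² = C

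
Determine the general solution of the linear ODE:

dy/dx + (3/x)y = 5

Using integrating factor method:

General solution: y = (5/4)x + Cx^(-3)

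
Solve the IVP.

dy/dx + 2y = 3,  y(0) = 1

General solution: y = 3/2 + Ce^(-2x)
Applying y(0) = 1: C = 1 - 3/2 = -1/2
Particular solution: y = 3/2 - (1/2)e^(-2x)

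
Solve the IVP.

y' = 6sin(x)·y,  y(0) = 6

General solution: y = Ce^(-6cos(x))
Applying IC y(0) = 6:
Particular solution: y = 6e^(6(1-cos(x)))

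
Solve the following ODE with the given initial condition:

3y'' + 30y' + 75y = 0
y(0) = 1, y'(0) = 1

General solution: y = (C₁ + C₂x)e^(-5x)
Repeated root r = -5
Applying ICs: C₁ = 1, C₂ = 6
Particular solution: y = (1 + 6x)e^(-5x)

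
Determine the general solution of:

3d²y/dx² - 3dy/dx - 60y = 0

Characteristic equation: 3r² - 3r - 60 = 0
Divide by 3: r² - r - 20 = 0
Roots: r = 5, -4 (distinct real)
General solution: y = C₁e^(5x) + C₂e^(-4x)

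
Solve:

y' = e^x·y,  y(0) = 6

General solution: y = Ce^(e^x)
Applying IC y(0) = 6:
Particular solution: y = 6e^(e^x - 1)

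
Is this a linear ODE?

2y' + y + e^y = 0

No. Nonlinear (e^y is nonlinear in y)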